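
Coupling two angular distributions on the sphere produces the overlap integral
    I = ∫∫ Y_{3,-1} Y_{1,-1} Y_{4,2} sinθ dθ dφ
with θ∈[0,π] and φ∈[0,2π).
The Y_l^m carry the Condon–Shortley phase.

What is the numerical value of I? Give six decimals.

0.238414

Checks pass: Σm=0; 8 even; l₃=4∈[2,4].
(2·3+1)(2·1+1)(2·4+1) = 189
Δ: 0! 6! 2! / 9! → 1/252
sum: t=0:+1/36 = 1/36
3j²(3 1 4; 0 0 0) = Δ·Π!·Σ² = 4/63  (sign +1)
sum: t=0:+1/96 = 1/96
3j²(3 1 4; -1 -1 2) = Δ·Π!·Σ² = 5/84  (sign +1)
combine: 4πI² = 189·4/63·5/84 = 5/7
take √, sign +1: I = 0.23841361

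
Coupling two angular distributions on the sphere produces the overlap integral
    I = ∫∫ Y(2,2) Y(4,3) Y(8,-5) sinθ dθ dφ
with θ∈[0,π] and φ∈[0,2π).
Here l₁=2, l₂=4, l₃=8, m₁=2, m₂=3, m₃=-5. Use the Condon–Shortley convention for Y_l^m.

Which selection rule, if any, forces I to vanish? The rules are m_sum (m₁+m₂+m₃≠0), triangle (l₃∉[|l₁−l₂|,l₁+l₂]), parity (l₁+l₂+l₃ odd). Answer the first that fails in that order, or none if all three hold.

triangle

azimuthal sum: 2 + 3 − 5 = 0  ✓
2 ≤ 8 ≤ 6 (triangle on l)  ✗
L = 2 + 4 + 8 = 14 (even)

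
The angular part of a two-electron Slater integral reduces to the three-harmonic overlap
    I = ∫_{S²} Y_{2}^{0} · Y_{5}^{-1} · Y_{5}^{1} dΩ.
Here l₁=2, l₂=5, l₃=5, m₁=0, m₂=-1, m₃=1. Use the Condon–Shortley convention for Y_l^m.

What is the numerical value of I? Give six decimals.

-0.145565

Rules hold: Σm=0, L=12 even, 3≤5≤7.
N = 5·11·11 = 605
Δ = 2!·2!·8!/13! = 1/38610
Racah Σ t=0..2: t=0:+1/2880 t=1:−1/576 t=2:+1/2880 = -1/960
⇒ 3j(2 5 5; 0 0 0)² = 10/429, sgn +1
Racah Σ t=0..2: t=0:+1/2304 t=1:−1/720 t=2:+1/5760 = -1/1280
⇒ 3j(2 5 5; 0 -1 1)² = 27/1430, sgn -1
4πI² = N·(3j₀)²·(3jₘ)² = 45/169
I = -1·√(0.266272/4π) = -0.14556534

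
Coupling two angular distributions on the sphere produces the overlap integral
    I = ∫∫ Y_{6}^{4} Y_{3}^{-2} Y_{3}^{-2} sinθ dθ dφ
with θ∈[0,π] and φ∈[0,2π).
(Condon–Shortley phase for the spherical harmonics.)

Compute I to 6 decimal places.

0.266131

m-sum 0 ✓  L=12 even ✓  3≤3≤9 ✓
Π(2lᵢ+1) = 13×7×7 = 637
triangle coeff Δ(6,3,3) = 1/12012
Σ_t [3,3]: t=3:−1/1296 = -1/1296
(3j)²=100/3003 [(6 3 3; 0 0 0)], sign=+1
Σ_t [1,1]: t=1:−1/14400 = -1/14400
(3j)²=6/143 [(6 3 3; 4 -2 -2)], sign=+1
⇒ 4πI² = 1400/1573
I = (+1)√(1400/1573/(4π)) = 0.26613055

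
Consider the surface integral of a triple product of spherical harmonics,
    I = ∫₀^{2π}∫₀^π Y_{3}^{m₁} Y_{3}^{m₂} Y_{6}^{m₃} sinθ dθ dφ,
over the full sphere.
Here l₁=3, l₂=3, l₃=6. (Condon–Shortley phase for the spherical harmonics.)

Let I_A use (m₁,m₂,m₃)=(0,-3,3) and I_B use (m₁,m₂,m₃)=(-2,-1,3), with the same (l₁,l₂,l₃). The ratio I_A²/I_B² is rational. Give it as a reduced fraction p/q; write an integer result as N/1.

2/9

l's match ⇒ only the (l;m) 3-j factors differ between A and B.
A: triangle coeff Δ(3,3,6) = 1/12012; Σ_t [0,0]: t=0:+1/25920 = 1/25920; (3j)²=1/143 [(3 3 6; 0 -3 3)], sign=-1
B: triangle coeff Δ(3,3,6) = 1/12012; Σ_t [0,0]: t=0:+1/5760 = 1/5760; (3j)²=9/286 [(3 3 6; -2 -1 3)], sign=-1
I_A²/I_B² = (1/143)/(9/286) = 2/9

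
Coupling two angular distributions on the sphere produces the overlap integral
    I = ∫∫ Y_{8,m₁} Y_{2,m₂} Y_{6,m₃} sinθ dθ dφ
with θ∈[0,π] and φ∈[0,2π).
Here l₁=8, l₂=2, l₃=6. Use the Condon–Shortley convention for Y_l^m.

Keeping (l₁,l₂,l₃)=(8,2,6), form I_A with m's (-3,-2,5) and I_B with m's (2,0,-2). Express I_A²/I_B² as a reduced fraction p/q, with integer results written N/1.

Shared (l₁,l₂,l₃)=(8,2,6): N and (l;000)² cancel in I_A²/I_B².
A: Δ = 4!·12!·0!/17! = 1/30940; Racah Σ t=0..0: t=0:+1/958003200 = 1/958003200; ⇒ 3j(8 2 6; -3 -2 5)² = 1/6188, sgn -1
B: Δ = 4!·12!·0!/17! = 1/30940; Racah Σ t=2..2: t=2:+1/3870720 = 1/3870720; ⇒ 3j(8 2 6; 2 0 -2)² = 135/6188, sgn +1
I_A²/I_B² = (1/6188)/(135/6188) = 1/135

1/135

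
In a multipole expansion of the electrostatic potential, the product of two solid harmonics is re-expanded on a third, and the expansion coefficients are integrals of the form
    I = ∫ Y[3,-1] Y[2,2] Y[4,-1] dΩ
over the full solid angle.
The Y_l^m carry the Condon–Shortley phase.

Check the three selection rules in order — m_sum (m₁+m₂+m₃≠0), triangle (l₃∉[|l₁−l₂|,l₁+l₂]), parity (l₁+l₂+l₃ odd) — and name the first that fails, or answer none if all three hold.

m₁+m₂+m₃ = -1 + 2 − 1 = 0  ✓
triangle: |3−2|=1 ≤ l₃=4 ≤ 3+2=5  ✓
parity: l₁+l₂+l₃ = 9 is odd  ✗

parity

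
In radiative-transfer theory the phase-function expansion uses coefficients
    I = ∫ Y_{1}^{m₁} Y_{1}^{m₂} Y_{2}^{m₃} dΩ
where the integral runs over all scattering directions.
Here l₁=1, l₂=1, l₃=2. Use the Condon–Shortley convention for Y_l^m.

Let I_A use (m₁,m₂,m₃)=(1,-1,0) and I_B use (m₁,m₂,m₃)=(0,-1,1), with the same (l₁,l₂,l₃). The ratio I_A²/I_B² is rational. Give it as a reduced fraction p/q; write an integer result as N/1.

1/3

Shared (l₁,l₂,l₃)=(1,1,2): N and (l;000)² cancel in I_A²/I_B².
A: Δ = 0!·2!·2!/5! = 1/30; Racah Σ t=0..0: t=0:+1/4 = 1/4; ⇒ 3j(1 1 2; 1 -1 0)² = 1/30, sgn +1
B: Δ = 0!·2!·2!/5! = 1/30; Racah Σ t=0..0: t=0:+1/2 = 1/2; ⇒ 3j(1 1 2; 0 -1 1)² = 1/10, sgn -1
I_A²/I_B² = (1/30)/(1/10) = 1/3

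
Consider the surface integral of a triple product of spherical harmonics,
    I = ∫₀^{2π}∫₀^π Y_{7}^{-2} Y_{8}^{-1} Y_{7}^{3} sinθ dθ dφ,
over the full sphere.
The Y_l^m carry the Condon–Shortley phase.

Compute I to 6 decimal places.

-0.009032

Checks pass: Σm=0; 22 even; l₃=7∈[1,15].
(2·7+1)(2·8+1)(2·7+1) = 3825
Δ: 8! 6! 8! / 23! → 1/22086194130
sum: t=1:−1/18289152000 t=2:+1/248832000 t=3:−1/24883200 t=4:+1/11943936 t=5:−1/24883200 t=6:+1/248832000 t=7:−1/18289152000 = 11/975421440
3j²(7 8 7; 0 0 0) = Δ·Π!·Σ² = 1750/289731  (sign -1)
sum: t=3:−1/298598400 t=4:+1/49766400 t=5:−1/49766400 t=6:+1/261273600 t=7:−1/9754214400 = 11/29262643200
3j²(7 8 7; -2 -1 3) = Δ·Π!·Σ² = 30/676039  (sign +1)
combine: 4πI² = 3825·1750/289731·30/676039 = 562500/548653937
take √, sign -1: I = -0.00903248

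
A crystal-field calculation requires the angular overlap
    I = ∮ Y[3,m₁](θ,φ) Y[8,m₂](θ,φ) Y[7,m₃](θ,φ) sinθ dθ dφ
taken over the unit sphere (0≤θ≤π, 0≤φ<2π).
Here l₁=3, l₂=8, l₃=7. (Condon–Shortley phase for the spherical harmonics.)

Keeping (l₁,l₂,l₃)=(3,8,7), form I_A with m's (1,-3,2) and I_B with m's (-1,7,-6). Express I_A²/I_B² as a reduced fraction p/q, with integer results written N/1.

Same 3,8,7: normalisation and zero-m 3j drop out of the ratio.
A: Δ: 4! 2! 12! / 19! → 1/5290740; sum: t=0:+1/29030400 t=1:−1/5806080 t=2:+1/17418240 = -1/12441600; 3j²(3 8 7; 1 -3 2) = Δ·Π!·Σ² = 154/12597  (sign +1)
B: Δ: 4! 2! 12! / 19! → 1/5290740; sum: t=3:−1/2874009600 t=4:+1/1916006400 = 1/5748019200; 3j²(3 8 7; -1 7 -6) = Δ·Π!·Σ² = 13/5814  (sign -1)
I_A²/I_B² = (154/12597)/(13/5814) = 924/169

924/169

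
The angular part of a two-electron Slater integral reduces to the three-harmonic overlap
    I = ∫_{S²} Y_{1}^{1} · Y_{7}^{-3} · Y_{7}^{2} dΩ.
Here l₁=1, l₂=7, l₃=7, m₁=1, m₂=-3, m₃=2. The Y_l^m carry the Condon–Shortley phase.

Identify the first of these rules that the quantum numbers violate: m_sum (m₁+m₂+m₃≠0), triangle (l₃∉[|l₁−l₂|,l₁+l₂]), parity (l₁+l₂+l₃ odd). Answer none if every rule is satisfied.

parity

m₁+m₂+m₃ = 1 − 3 + 2 = 0  ✓
triangle: |1−7|=6 ≤ l₃=7 ≤ 1+7=8  ✓
parity: l₁+l₂+l₃ = 15 is odd  ✗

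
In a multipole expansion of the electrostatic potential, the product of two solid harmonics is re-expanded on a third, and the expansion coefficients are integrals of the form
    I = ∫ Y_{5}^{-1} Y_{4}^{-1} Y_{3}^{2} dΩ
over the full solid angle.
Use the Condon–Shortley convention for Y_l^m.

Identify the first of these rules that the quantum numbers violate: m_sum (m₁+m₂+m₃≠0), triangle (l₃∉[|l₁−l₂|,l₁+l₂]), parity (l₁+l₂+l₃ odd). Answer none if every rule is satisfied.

azimuthal sum: -1 − 1 + 2 = 0  ✓
1 ≤ 3 ≤ 9 (triangle on l)  ✓
L = 5 + 4 + 3 = 12 (even)  ✓

none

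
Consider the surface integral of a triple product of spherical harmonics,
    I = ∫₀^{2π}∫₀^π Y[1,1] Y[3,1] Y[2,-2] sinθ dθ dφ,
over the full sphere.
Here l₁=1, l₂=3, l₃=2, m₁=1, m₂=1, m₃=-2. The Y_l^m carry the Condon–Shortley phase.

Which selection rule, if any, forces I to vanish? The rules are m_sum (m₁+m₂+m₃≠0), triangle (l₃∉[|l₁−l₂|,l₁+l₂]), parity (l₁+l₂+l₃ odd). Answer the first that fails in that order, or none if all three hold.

none

Σmᵢ = 0  ✓
l₃∈[|l₁−l₂|,l₁+l₂]=[2,4], have l₃=2  ✓
Σlᵢ = 6 ⇒ even  ✓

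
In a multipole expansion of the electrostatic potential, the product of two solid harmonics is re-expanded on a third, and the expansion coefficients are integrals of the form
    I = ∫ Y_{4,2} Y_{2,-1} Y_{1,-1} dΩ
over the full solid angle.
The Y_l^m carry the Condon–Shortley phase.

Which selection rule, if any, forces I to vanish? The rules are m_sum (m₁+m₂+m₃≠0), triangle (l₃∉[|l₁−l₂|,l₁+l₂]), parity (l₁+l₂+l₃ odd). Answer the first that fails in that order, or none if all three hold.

triangle

azimuthal sum: 2 − 1 − 1 = 0  ✓
2 ≤ 1 ≤ 6 (triangle on l)  ✗
L = 4 + 2 + 1 = 7 (odd)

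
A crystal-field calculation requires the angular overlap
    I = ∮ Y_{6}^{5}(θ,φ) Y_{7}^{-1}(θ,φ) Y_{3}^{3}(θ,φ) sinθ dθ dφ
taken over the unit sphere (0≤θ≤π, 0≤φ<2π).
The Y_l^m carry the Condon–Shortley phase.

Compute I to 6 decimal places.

m-sum = 5 − 1 + 3 = 7 ≠ 0 ⇒ I = 0

0.000000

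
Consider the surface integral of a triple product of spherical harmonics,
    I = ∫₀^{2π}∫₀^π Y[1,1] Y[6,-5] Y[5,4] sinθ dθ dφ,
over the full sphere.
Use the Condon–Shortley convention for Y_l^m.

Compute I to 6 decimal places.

-0.303018

Rules hold: Σm=0, L=12 even, 5≤5≤7.
N = 3·13·11 = 429
Δ = 2!·0!·10!/13! = 1/858
Racah Σ t=1..1: t=1:−1/14400 = -1/14400
⇒ 3j(1 6 5; 0 0 0)² = 6/143, sgn +1
Racah Σ t=0..0: t=0:+1/725760 = 1/725760
⇒ 3j(1 6 5; 1 -5 4)² = 5/78, sgn -1
4πI² = N·(3j₀)²·(3jₘ)² = 15/13
I = -1·√(1.15385/4π) = -0.30301841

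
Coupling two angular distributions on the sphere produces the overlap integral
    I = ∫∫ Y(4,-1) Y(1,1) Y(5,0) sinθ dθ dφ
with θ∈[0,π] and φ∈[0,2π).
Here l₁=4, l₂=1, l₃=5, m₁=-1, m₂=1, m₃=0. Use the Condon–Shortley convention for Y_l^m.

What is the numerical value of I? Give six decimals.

0.155288

Checks pass: Σm=0; 10 even; l₃=5∈[3,5].
(2·4+1)(2·1+1)(2·5+1) = 297
Δ: 0! 8! 2! / 11! → 1/495
sum: t=0:+1/576 = 1/576
3j²(4 1 5; 0 0 0) = Δ·Π!·Σ² = 5/99  (sign -1)
sum: t=0:+1/1440 = 1/1440
3j²(4 1 5; -1 1 0) = Δ·Π!·Σ² = 2/99  (sign -1)
combine: 4πI² = 297·5/99·2/99 = 10/33
take √, sign +1: I = 0.15528807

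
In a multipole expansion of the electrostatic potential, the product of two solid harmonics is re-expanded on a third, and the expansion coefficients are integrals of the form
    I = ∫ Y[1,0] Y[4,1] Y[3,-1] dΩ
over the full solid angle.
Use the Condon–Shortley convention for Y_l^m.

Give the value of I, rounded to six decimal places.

-0.238414

Rules hold: Σm=0, L=8 even, 3≤3≤5.
N = 3·9·7 = 189
Δ = 2!·0!·6!/9! = 1/252
Racah Σ t=1..1: t=1:−1/36 = -1/36
⇒ 3j(1 4 3; 0 0 0)² = 4/63, sgn +1
Racah Σ t=1..1: t=1:−1/48 = -1/48
⇒ 3j(1 4 3; 0 1 -1)² = 5/84, sgn -1
4πI² = N·(3j₀)²·(3jₘ)² = 5/7
I = -1·√(0.714286/4π) = -0.23841361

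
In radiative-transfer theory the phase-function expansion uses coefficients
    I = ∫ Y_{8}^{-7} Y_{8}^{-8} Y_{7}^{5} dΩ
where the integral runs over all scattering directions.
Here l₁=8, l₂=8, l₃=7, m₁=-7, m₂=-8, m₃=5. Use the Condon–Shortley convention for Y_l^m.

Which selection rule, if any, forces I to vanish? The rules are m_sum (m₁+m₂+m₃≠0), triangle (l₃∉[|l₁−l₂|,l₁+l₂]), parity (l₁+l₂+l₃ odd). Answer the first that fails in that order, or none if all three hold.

Σmᵢ = -10  ✗
l₃∈[|l₁−l₂|,l₁+l₂]=[0,16], have l₃=7
Σlᵢ = 23 ⇒ odd

m_sum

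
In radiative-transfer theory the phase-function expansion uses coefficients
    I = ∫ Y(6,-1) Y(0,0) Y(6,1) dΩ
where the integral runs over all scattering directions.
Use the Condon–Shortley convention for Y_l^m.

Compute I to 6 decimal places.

-0.282095

Checks pass: Σm=0; 12 even; l₃=6∈[6,6].
(2·6+1)(2·0+1)(2·6+1) = 169
Δ: 0! 12! 0! / 13! → 1/13
sum: t=0:+1/518400 = 1/518400
3j²(6 0 6; 0 0 0) = Δ·Π!·Σ² = 1/13  (sign +1)
sum: t=0:+1/604800 = 1/604800
3j²(6 0 6; -1 0 1) = Δ·Π!·Σ² = 1/13  (sign -1)
combine: 4πI² = 169·1/13·1/13 = 1/1
take √, sign -1: I = -0.28209479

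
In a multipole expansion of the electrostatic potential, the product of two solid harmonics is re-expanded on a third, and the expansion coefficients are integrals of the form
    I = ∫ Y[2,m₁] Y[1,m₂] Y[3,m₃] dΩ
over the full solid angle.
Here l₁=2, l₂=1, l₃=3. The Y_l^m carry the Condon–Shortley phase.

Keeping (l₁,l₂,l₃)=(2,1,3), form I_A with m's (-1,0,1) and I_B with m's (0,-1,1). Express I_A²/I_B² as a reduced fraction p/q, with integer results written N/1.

4/3

Same 2,1,3: normalisation and zero-m 3j drop out of the ratio.
A: Δ: 0! 4! 2! / 7! → 1/105; sum: t=0:+1/6 = 1/6; 3j²(2 1 3; -1 0 1) = Δ·Π!·Σ² = 8/105  (sign +1)
B: Δ: 0! 4! 2! / 7! → 1/105; sum: t=0:+1/8 = 1/8; 3j²(2 1 3; 0 -1 1) = Δ·Π!·Σ² = 2/35  (sign +1)
I_A²/I_B² = (8/105)/(2/35) = 4/3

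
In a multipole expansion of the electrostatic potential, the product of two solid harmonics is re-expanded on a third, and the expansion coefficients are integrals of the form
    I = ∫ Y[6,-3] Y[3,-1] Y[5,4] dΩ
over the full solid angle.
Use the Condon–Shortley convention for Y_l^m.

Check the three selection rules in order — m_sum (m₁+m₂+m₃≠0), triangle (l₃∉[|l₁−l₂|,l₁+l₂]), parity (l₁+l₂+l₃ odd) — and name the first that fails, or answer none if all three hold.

m₁+m₂+m₃ = -3 − 1 + 4 = 0  ✓
triangle: |6−3|=3 ≤ l₃=5 ≤ 6+3=9  ✓
parity: l₁+l₂+l₃ = 14 is even  ✓

none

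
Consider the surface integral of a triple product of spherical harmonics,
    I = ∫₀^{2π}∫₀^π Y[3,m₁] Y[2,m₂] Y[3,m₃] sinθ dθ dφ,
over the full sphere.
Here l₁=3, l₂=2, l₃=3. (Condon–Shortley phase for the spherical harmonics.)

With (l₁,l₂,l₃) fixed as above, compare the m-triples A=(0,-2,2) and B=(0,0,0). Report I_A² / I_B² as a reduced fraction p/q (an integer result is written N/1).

5/4

l's match ⇒ only the (l;m) 3-j factors differ between A and B.
A: triangle coeff Δ(3,2,3) = 1/3780; Σ_t [0,0]: t=0:+1/24 = 1/24; (3j)²=1/21 [(3 2 3; 0 -2 2)], sign=-1
B: triangle coeff Δ(3,2,3) = 1/3780; Σ_t [0,2]: t=0:+1/24 t=1:−1/4 t=2:+1/24 = -1/6; (3j)²=4/105 [(3 2 3; 0 0 0)], sign=+1
I_A²/I_B² = (1/21)/(4/105) = 5/4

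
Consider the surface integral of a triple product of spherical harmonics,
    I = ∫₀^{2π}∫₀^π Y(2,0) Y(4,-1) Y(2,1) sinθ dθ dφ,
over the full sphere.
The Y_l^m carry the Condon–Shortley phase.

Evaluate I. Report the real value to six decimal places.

m-sum 0 ✓  L=8 even ✓  2≤2≤6 ✓
Π(2lᵢ+1) = 5×9×5 = 225
triangle coeff Δ(2,4,2) = 1/630
Σ_t [2,2]: t=2:+1/16 = 1/16
(3j)²=2/35 [(2 4 2; 0 0 0)], sign=+1
Σ_t [2,2]: t=2:+1/24 = 1/24
(3j)²=1/21 [(2 4 2; 0 -1 1)], sign=-1
⇒ 4πI² = 30/49
I = (-1)√(30/49/(4π)) = -0.22072812

-0.220728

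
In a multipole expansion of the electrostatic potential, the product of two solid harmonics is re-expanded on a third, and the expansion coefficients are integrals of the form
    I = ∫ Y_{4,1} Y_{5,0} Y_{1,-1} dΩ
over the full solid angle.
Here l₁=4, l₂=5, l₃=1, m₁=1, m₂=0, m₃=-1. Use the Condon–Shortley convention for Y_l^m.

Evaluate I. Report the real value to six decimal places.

m-sum 0 ✓  L=10 even ✓  1≤1≤9 ✓
Π(2lᵢ+1) = 9×11×3 = 297
triangle coeff Δ(4,5,1) = 1/495
Σ_t [4,4]: t=4:+1/576 = 1/576
(3j)²=5/99 [(4 5 1; 0 0 0)], sign=-1
Σ_t [3,3]: t=3:−1/1440 = -1/1440
(3j)²=2/99 [(4 5 1; 1 0 -1)], sign=-1
⇒ 4πI² = 10/33
I = (+1)√(10/33/(4π)) = 0.15528807

0.155288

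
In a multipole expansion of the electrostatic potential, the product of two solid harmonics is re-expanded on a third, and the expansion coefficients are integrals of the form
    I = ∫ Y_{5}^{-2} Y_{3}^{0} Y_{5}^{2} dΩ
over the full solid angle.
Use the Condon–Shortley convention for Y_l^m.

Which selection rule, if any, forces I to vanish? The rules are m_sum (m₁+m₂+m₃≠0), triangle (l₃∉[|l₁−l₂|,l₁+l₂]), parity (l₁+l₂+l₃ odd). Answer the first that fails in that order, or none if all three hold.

m₁+m₂+m₃ = -2 + 0 + 2 = 0  ✓
triangle: |5−3|=2 ≤ l₃=5 ≤ 5+3=8  ✓
parity: l₁+l₂+l₃ = 13 is odd  ✗

parity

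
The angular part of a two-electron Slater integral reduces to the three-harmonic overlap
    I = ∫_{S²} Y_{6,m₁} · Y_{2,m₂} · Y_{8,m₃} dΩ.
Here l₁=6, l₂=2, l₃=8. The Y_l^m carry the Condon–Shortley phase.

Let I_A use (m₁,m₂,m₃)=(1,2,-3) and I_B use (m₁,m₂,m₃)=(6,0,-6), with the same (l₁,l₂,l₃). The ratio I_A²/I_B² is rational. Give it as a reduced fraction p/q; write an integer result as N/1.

330/91

Shared (l₁,l₂,l₃)=(6,2,8): N and (l;000)² cancel in I_A²/I_B².
A: Δ = 0!·12!·4!/17! = 1/30940; Racah Σ t=0..0: t=0:+1/14515200 = 1/14515200; ⇒ 3j(6 2 8; 1 2 -3)² = 33/3094, sgn -1
B: Δ = 0!·12!·4!/17! = 1/30940; Racah Σ t=0..0: t=0:+1/1916006400 = 1/1916006400; ⇒ 3j(6 2 8; 6 0 -6)² = 1/340, sgn +1
I_A²/I_B² = (33/3094)/(1/340) = 330/91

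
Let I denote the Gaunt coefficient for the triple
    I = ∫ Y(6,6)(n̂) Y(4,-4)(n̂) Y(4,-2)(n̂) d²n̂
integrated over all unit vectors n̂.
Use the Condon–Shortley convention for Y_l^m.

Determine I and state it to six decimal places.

-0.163436

Checks pass: Σm=0; 14 even; l₃=4∈[2,10].
(2·6+1)(2·4+1)(2·4+1) = 1053
Δ: 6! 6! 2! / 15! → 1/1261260
sum: t=2:+1/4608 t=3:−1/1296 t=4:+1/4608 = -7/20736
3j²(6 4 4; 0 0 0) = Δ·Π!·Σ² = 20/1287  (sign -1)
sum: t=0:+1/1036800 = 1/1036800
3j²(6 4 4; 6 -4 -2) = Δ·Π!·Σ² = 4/195  (sign +1)
combine: 4πI² = 1053·20/1287·4/195 = 48/143
take √, sign -1: I = -0.16343598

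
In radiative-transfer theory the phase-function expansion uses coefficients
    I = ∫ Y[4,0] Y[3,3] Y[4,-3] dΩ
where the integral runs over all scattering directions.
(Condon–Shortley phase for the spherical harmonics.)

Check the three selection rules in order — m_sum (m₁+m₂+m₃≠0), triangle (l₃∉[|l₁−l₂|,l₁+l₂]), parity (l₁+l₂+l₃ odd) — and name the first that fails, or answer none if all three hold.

parity

Σmᵢ = 0  ✓
l₃∈[|l₁−l₂|,l₁+l₂]=[1,7], have l₃=4  ✓
Σlᵢ = 11 ⇒ odd  ✗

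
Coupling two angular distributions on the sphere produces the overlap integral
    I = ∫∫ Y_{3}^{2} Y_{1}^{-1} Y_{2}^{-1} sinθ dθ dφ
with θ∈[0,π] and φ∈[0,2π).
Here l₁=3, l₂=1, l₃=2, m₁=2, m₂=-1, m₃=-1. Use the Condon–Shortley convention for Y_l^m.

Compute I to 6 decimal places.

0.261169

m-sum 0 ✓  L=6 even ✓  2≤2≤4 ✓
Π(2lᵢ+1) = 7×3×5 = 105
triangle coeff Δ(3,1,2) = 1/105
Σ_t [1,1]: t=1:−1/4 = -1/4
(3j)²=3/35 [(3 1 2; 0 0 0)], sign=-1
Σ_t [0,0]: t=0:+1/12 = 1/12
(3j)²=2/21 [(3 1 2; 2 -1 -1)], sign=-1
⇒ 4πI² = 6/7
I = (+1)√(6/7/(4π)) = 0.26116903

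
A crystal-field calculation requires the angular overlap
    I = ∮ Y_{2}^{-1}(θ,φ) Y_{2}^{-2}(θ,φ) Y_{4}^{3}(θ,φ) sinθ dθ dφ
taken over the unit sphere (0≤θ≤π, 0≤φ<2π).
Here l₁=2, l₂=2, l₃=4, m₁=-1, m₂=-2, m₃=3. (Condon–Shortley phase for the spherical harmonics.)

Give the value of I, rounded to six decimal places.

Checks pass: Σm=0; 8 even; l₃=4∈[0,4].
(2·2+1)(2·2+1)(2·4+1) = 225
Δ: 0! 4! 4! / 9! → 1/630
sum: t=0:+1/16 = 1/16
3j²(2 2 4; 0 0 0) = Δ·Π!·Σ² = 2/35  (sign +1)
sum: t=0:+1/144 = 1/144
3j²(2 2 4; -1 -2 3) = Δ·Π!·Σ² = 1/18  (sign -1)
combine: 4πI² = 225·2/35·1/18 = 5/7
take √, sign -1: I = -0.23841361

-0.238414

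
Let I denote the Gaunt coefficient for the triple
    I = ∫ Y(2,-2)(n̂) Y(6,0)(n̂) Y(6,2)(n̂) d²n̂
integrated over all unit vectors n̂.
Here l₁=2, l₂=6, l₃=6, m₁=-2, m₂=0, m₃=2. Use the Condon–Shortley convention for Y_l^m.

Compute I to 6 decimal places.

-0.191909

m-sum 0 ✓  L=14 even ✓  4≤6≤8 ✓
Π(2lᵢ+1) = 5×13×13 = 845
triangle coeff Δ(2,6,6) = 1/90090
Σ_t [0,2]: t=0:+1/69120 t=1:−1/14400 t=2:+1/69120 = -7/172800
(3j)²=14/715 [(2 6 6; 0 0 0)], sign=-1
Σ_t [2,2]: t=2:+1/69120 = 1/69120
(3j)²=4/143 [(2 6 6; -2 0 2)], sign=+1
⇒ 4πI² = 56/121
I = (-1)√(56/121/(4π)) = -0.19190947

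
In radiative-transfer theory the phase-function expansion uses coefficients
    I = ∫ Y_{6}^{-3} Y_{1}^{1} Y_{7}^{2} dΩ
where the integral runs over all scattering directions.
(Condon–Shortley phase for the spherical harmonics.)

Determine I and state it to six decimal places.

0.110647

Checks pass: Σm=0; 14 even; l₃=7∈[5,7].
(2·6+1)(2·1+1)(2·7+1) = 585
Δ: 0! 12! 2! / 15! → 1/1365
sum: t=0:+1/518400 = 1/518400
3j²(6 1 7; 0 0 0) = Δ·Π!·Σ² = 7/195  (sign -1)
sum: t=0:+1/4354560 = 1/4354560
3j²(6 1 7; -3 1 2) = Δ·Π!·Σ² = 2/273  (sign -1)
combine: 4πI² = 585·7/195·2/273 = 2/13
take √, sign +1: I = 0.11064668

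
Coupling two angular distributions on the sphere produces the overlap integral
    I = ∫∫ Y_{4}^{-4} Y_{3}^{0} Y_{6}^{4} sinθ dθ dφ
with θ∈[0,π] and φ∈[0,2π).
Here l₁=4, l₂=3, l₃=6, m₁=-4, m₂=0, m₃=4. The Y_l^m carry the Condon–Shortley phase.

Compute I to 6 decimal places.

0.000000

L=13 odd ⇒ parity kills the (l;000) factor ⇒ I = 0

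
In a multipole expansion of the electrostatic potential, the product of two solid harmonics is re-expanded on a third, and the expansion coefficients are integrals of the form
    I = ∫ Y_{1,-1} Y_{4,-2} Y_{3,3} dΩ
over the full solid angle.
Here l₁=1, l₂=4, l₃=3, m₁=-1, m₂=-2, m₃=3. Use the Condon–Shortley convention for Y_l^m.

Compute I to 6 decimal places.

m-sum 0 ✓  L=8 even ✓  3≤3≤5 ✓
Π(2lᵢ+1) = 3×9×7 = 189
triangle coeff Δ(1,4,3) = 1/252
Σ_t [1,1]: t=1:−1/36 = -1/36
(3j)²=4/63 [(1 4 3; 0 0 0)], sign=+1
Σ_t [2,2]: t=2:+1/1440 = 1/1440
(3j)²=1/252 [(1 4 3; -1 -2 3)], sign=+1
⇒ 4πI² = 1/21
I = (+1)√(1/21/(4π)) = 0.06155813

0.061558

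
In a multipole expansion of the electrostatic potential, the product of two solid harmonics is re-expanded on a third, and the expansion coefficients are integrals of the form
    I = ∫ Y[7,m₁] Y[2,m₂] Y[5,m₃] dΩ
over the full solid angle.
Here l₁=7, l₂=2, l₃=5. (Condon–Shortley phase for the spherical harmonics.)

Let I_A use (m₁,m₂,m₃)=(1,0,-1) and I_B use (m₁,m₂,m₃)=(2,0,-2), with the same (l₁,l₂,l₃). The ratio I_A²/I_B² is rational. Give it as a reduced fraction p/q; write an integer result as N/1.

Shared (l₁,l₂,l₃)=(7,2,5): N and (l;000)² cancel in I_A²/I_B².
A: Δ = 4!·10!·0!/15! = 1/15015; Racah Σ t=2..2: t=2:+1/69120 = 1/69120; ⇒ 3j(7 2 5; 1 0 -1)² = 4/143, sgn +1
B: Δ = 4!·10!·0!/15! = 1/15015; Racah Σ t=2..2: t=2:+1/120960 = 1/120960; ⇒ 3j(7 2 5; 2 0 -2)² = 24/1001, sgn -1
I_A²/I_B² = (4/143)/(24/1001) = 7/6

7/6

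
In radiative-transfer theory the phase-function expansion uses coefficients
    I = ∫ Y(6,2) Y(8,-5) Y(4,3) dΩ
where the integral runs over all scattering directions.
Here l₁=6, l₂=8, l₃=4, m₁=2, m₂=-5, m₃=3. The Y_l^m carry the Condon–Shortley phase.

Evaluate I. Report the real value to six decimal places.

m-sum 0 ✓  L=18 even ✓  2≤4≤14 ✓
Π(2lᵢ+1) = 13×17×9 = 1989
triangle coeff Δ(6,8,4) = 1/23279256
Σ_t [4,6]: t=4:+1/1658880 t=5:−1/518400 t=6:+1/1658880 = -1/1382400
(3j)²=504/46189 [(6 8 4; 0 0 0)], sign=-1
Σ_t [2,3]: t=2:+1/19353600 t=3:−1/21772800 = 1/174182400
(3j)²=1/3876 [(6 8 4; 2 -5 3)], sign=-1
⇒ 4πI² = 378/67507
I = (+1)√(378/67507/(4π)) = 0.02110895

0.021109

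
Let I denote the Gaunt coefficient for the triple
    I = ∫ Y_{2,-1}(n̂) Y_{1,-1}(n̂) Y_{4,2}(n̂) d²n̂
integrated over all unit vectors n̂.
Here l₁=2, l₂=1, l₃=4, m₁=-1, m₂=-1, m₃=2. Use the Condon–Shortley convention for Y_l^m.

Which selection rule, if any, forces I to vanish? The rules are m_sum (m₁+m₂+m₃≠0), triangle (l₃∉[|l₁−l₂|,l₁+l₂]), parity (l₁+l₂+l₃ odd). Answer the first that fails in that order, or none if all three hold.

triangle

m₁+m₂+m₃ = -1 − 1 + 2 = 0  ✓
triangle: |2−1|=1 ≤ l₃=4 ≤ 2+1=3  ✗
parity: l₁+l₂+l₃ = 7 is odd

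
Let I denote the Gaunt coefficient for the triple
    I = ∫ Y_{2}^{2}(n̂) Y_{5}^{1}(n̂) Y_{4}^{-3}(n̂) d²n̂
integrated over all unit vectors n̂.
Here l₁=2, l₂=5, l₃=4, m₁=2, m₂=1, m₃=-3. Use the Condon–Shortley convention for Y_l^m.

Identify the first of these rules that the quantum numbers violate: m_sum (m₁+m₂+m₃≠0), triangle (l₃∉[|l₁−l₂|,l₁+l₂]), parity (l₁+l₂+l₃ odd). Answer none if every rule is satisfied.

parity

azimuthal sum: 2 + 1 − 3 = 0  ✓
3 ≤ 4 ≤ 7 (triangle on l)  ✓
L = 2 + 5 + 4 = 11 (odd)  ✗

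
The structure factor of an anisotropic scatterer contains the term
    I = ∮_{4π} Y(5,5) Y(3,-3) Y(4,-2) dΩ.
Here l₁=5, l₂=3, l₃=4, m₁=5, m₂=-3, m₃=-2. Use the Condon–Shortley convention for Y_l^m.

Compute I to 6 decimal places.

0.138791

Checks pass: Σm=0; 12 even; l₃=4∈[2,8].
(2·5+1)(2·3+1)(2·4+1) = 693
Δ: 4! 6! 2! / 13! → 1/180180
sum: t=1:−1/576 t=2:+1/144 t=3:−1/576 = 1/288
3j²(5 3 4; 0 0 0) = Δ·Π!·Σ² = 20/1001  (sign +1)
sum: t=0:+1/34560 = 1/34560
3j²(5 3 4; 5 -3 -2) = Δ·Π!·Σ² = 5/286  (sign +1)
combine: 4πI² = 693·20/1001·5/286 = 450/1859
take √, sign +1: I = 0.13879110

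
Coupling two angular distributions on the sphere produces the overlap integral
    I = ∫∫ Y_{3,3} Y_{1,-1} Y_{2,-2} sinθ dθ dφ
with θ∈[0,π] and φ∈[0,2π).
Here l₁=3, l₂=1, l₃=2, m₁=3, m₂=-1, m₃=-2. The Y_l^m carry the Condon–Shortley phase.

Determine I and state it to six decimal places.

-0.319865

Checks pass: Σm=0; 6 even; l₃=2∈[2,4].
(2·3+1)(2·1+1)(2·2+1) = 105
Δ: 2! 4! 0! / 7! → 1/105
sum: t=1:−1/4 = -1/4
3j²(3 1 2; 0 0 0) = Δ·Π!·Σ² = 3/35  (sign -1)
sum: t=0:+1/48 = 1/48
3j²(3 1 2; 3 -1 -2) = Δ·Π!·Σ² = 1/7  (sign +1)
combine: 4πI² = 105·3/35·1/7 = 9/7
take √, sign -1: I = -0.31986543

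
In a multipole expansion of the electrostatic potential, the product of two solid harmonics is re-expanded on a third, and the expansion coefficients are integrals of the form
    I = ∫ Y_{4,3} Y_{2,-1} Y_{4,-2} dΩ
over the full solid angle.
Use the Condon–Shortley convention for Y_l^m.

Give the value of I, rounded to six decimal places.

-0.187702

Rules hold: Σm=0, L=10 even, 2≤4≤6.
N = 9·5·9 = 405
Δ = 2!·6!·2!/11! = 1/13860
Racah Σ t=0..2: t=0:+1/192 t=1:−1/36 t=2:+1/192 = -5/288
⇒ 3j(4 2 4; 0 0 0)² = 20/693, sgn -1
Racah Σ t=0..1: t=0:+1/240 t=1:−1/1440 = 1/288
⇒ 3j(4 2 4; 3 -1 -2)² = 5/132, sgn +1
4πI² = N·(3j₀)²·(3jₘ)² = 375/847
I = -1·√(0.442739/4π) = -0.18770204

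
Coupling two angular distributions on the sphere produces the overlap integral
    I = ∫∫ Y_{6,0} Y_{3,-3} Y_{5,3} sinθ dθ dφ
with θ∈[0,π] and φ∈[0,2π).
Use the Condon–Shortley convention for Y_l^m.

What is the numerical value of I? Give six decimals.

-0.110086

Rules hold: Σm=0, L=14 even, 3≤5≤9.
N = 13·7·11 = 1001
Δ = 4!·8!·2!/15! = 1/675675
Racah Σ t=1..3: t=1:−1/8640 t=2:+1/2304 t=3:−1/8640 = 7/34560
⇒ 3j(6 3 5; 0 0 0)² = 7/429, sgn -1
Racah Σ t=0..0: t=0:+1/69120 = 1/69120
⇒ 3j(6 3 5; 0 -3 3)² = 4/429, sgn +1
4πI² = N·(3j₀)²·(3jₘ)² = 196/1287
I = -1·√(0.152292/4π) = -0.11008644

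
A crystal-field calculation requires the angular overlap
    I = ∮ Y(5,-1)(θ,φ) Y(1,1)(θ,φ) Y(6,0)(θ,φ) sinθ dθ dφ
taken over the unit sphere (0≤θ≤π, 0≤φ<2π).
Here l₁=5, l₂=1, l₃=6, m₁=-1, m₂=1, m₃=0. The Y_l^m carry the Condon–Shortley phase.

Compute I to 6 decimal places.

Rules hold: Σm=0, L=12 even, 4≤6≤6.
N = 11·3·13 = 429
Δ = 0!·10!·2!/13! = 1/858
Racah Σ t=0..0: t=0:+1/14400 = 1/14400
⇒ 3j(5 1 6; 0 0 0)² = 6/143, sgn +1
Racah Σ t=0..0: t=0:+1/34560 = 1/34560
⇒ 3j(5 1 6; -1 1 0)² = 5/286, sgn +1
4πI² = N·(3j₀)²·(3jₘ)² = 45/143
I = +1·√(0.314685/4π) = 0.15824621

0.158246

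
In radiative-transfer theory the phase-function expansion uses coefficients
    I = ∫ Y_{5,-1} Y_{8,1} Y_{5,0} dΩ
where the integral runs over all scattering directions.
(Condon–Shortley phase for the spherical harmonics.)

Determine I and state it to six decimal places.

m-sum 0 ✓  L=18 even ✓  3≤5≤13 ✓
Π(2lᵢ+1) = 11×17×11 = 2057
triangle coeff Δ(5,8,5) = 1/37413090
Σ_t [3,5]: t=3:−1/1036800 t=4:+1/331776 t=5:−1/1036800 = 1/921600
(3j)²=490/46189 [(5 8 5; 0 0 0)], sign=-1
Σ_t [4,6]: t=4:+1/829440 t=5:−1/414720 t=6:+1/2073600 = -1/1382400
(3j)²=294/46189 [(5 8 5; -1 1 0)], sign=+1
⇒ 4πI² = 144060/1037153
I = (-1)√(144060/1037153/(4π)) = -0.10513453

-0.105135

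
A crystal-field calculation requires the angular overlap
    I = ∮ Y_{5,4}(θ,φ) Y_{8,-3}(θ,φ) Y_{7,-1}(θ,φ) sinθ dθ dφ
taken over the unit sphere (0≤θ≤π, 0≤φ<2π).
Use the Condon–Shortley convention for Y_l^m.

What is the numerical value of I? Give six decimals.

-0.041715

m-sum 0 ✓  L=20 even ✓  3≤7≤13 ✓
Π(2lᵢ+1) = 11×17×15 = 2805
triangle coeff Δ(5,8,7) = 1/814773960
Σ_t [1,5]: t=1:−1/87091200 t=2:+1/4976640 t=3:−1/2073600 t=4:+1/4976640 t=5:−1/87091200 = -1/9676800
(3j)²=360/46189 [(5 8 7; 0 0 0)], sign=+1
Σ_t [0,1]: t=0:+1/62208000 t=1:−1/49766400 = -1/248832000
(3j)²=21/20995 [(5 8 7; 4 -3 -1)], sign=-1
⇒ 4πI² = 22680/1037153
I = (-1)√(22680/1037153/(4π)) = -0.04171528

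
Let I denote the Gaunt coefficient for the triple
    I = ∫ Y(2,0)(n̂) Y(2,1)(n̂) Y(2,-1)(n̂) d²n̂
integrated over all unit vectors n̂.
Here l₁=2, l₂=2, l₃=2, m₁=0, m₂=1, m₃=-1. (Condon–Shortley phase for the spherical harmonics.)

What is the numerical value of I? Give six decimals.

-0.090112

Rules hold: Σm=0, L=6 even, 0≤2≤4.
N = 5·5·5 = 125
Δ = 2!·2!·2!/7! = 1/630
Racah Σ t=0..2: t=0:+1/8 t=1:−1/1 t=2:+1/8 = -3/4
⇒ 3j(2 2 2; 0 0 0)² = 2/35, sgn -1
Racah Σ t=1..2: t=1:−1/2 t=2:+1/4 = -1/4
⇒ 3j(2 2 2; 0 1 -1)² = 1/70, sgn +1
4πI² = N·(3j₀)²·(3jₘ)² = 5/49
I = -1·√(0.102041/4π) = -0.09011188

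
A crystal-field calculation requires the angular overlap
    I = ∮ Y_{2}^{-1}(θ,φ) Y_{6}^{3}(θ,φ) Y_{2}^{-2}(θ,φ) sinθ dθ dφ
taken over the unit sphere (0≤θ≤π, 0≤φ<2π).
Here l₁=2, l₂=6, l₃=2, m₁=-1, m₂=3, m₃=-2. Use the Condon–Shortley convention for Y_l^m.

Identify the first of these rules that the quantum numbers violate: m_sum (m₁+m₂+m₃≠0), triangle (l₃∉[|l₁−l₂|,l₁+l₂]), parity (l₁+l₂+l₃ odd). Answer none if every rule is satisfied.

Σmᵢ = 0  ✓
l₃∈[|l₁−l₂|,l₁+l₂]=[4,8], have l₃=2  ✗
Σlᵢ = 10 ⇒ even

triangle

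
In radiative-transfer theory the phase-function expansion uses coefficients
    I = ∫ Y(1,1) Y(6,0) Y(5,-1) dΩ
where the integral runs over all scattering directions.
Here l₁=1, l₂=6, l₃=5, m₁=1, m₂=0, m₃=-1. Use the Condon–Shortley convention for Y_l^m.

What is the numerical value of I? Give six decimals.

m-sum 0 ✓  L=12 even ✓  5≤5≤7 ✓
Π(2lᵢ+1) = 3×13×11 = 429
triangle coeff Δ(1,6,5) = 1/858
Σ_t [1,1]: t=1:−1/14400 = -1/14400
(3j)²=6/143 [(1 6 5; 0 0 0)], sign=+1
Σ_t [0,0]: t=0:+1/34560 = 1/34560
(3j)²=5/286 [(1 6 5; 1 0 -1)], sign=+1
⇒ 4πI² = 45/143
I = (+1)√(45/143/(4π)) = 0.15824621

0.158246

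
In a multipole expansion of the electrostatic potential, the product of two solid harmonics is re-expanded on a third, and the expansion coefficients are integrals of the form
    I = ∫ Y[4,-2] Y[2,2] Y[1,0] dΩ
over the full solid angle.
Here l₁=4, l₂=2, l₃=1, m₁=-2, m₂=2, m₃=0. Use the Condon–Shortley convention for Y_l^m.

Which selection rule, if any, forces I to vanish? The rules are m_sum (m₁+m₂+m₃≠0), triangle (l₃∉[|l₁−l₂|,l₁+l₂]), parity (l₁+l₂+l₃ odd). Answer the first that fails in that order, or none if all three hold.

triangle

m₁+m₂+m₃ = -2 + 2 + 0 = 0  ✓
triangle: |4−2|=2 ≤ l₃=1 ≤ 4+2=6  ✗
parity: l₁+l₂+l₃ = 7 is odd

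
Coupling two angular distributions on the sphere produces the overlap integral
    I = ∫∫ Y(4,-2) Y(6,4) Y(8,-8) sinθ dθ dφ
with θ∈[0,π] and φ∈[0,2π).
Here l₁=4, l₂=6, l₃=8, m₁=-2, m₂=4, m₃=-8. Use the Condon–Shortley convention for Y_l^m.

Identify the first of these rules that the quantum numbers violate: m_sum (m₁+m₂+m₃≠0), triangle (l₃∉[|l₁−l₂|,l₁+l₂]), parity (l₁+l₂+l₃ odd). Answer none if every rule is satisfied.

m₁+m₂+m₃ = -2 + 4 − 8 = -6  ✗
triangle: |4−6|=2 ≤ l₃=8 ≤ 4+6=10
parity: l₁+l₂+l₃ = 18 is even

m_sum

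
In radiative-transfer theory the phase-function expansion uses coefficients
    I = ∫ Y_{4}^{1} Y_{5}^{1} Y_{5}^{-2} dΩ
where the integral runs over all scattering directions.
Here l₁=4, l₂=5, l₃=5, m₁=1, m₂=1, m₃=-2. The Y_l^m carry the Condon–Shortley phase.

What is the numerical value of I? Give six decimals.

Checks pass: Σm=0; 14 even; l₃=5∈[1,9].
(2·4+1)(2·5+1)(2·5+1) = 1089
Δ: 4! 4! 6! / 15! → 1/3153150
sum: t=0:+1/69120 t=1:−1/1728 t=2:+1/576 t=3:−1/1728 t=4:+1/69120 = 7/11520
3j²(4 5 5; 0 0 0) = Δ·Π!·Σ² = 2/143  (sign -1)
sum: t=0:+1/103680 t=1:−1/2880 t=2:+1/1152 t=3:−1/5184 = 7/20736
3j²(4 5 5; 1 1 -2) = Δ·Π!·Σ² = 35/2574  (sign -1)
combine: 4πI² = 1089·2/143·35/2574 = 35/169
take √, sign +1: I = 0.12837656

0.128377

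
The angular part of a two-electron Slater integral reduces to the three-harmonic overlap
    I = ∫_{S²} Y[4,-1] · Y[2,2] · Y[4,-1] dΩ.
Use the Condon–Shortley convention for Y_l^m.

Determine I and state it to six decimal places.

Rules hold: Σm=0, L=10 even, 2≤4≤6.
N = 9·5·9 = 405
Δ = 2!·6!·2!/11! = 1/13860
Racah Σ t=0..2: t=0:+1/192 t=1:−1/36 t=2:+1/192 = -5/288
⇒ 3j(4 2 4; 0 0 0)² = 20/693, sgn -1
Racah Σ t=2..2: t=2:+1/144 = 1/144
⇒ 3j(4 2 4; -1 2 -1)² = 10/231, sgn -1
4πI² = N·(3j₀)²·(3jₘ)² = 3000/5929
I = +1·√(0.505988/4π) = 0.20066192

0.200662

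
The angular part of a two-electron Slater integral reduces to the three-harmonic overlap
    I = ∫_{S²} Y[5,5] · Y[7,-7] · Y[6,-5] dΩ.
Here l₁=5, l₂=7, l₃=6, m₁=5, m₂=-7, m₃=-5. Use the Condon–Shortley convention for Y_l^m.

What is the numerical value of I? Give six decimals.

0.000000

5 − 7 − 5 = -7 ≠ 0: azimuthal integral kills it; I = 0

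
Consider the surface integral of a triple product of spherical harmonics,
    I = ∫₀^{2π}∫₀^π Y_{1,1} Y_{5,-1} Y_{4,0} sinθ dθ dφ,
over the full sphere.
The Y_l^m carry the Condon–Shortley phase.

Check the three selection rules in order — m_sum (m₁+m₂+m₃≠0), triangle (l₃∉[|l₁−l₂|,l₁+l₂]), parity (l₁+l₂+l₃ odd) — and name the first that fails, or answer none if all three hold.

m₁+m₂+m₃ = 1 − 1 + 0 = 0  ✓
triangle: |1−5|=4 ≤ l₃=4 ≤ 1+5=6  ✓
parity: l₁+l₂+l₃ = 10 is even  ✓

none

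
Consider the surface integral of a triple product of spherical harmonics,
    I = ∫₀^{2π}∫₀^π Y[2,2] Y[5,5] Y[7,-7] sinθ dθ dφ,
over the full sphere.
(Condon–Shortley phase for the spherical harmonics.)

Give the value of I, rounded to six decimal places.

Rules hold: Σm=0, L=14 even, 3≤7≤7.
N = 5·11·15 = 825
Δ = 0!·4!·10!/15! = 1/15015
Racah Σ t=0..0: t=0:+1/57600 = 1/57600
⇒ 3j(2 5 7; 0 0 0)² = 21/715, sgn -1
Racah Σ t=0..0: t=0:+1/87091200 = 1/87091200
⇒ 3j(2 5 7; 2 5 -7)² = 1/15, sgn +1
4πI² = N·(3j₀)²·(3jₘ)² = 21/13
I = -1·√(1.61538/4π) = -0.35853622

-0.358536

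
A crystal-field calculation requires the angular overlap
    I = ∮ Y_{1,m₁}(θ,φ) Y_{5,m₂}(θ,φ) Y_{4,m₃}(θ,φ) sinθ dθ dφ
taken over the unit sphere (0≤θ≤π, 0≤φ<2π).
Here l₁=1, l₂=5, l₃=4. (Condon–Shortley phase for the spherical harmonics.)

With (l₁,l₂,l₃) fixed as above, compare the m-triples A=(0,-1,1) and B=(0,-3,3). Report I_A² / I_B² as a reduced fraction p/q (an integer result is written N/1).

Same 1,5,4: normalisation and zero-m 3j drop out of the ratio.
A: Δ: 2! 0! 8! / 11! → 1/495; sum: t=1:−1/720 = -1/720; 3j²(1 5 4; 0 -1 1) = Δ·Π!·Σ² = 8/165  (sign +1)
B: Δ: 2! 0! 8! / 11! → 1/495; sum: t=1:−1/5040 = -1/5040; 3j²(1 5 4; 0 -3 3) = Δ·Π!·Σ² = 16/495  (sign +1)
I_A²/I_B² = (8/165)/(16/495) = 3/2

3/2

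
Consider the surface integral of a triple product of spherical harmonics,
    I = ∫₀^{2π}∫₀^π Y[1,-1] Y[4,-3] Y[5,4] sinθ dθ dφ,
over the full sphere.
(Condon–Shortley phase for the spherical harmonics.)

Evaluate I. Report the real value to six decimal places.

m-sum 0 ✓  L=10 even ✓  3≤5≤5 ✓
Π(2lᵢ+1) = 3×9×11 = 297
triangle coeff Δ(1,4,5) = 1/495
Σ_t [0,0]: t=0:+1/576 = 1/576
(3j)²=5/99 [(1 4 5; 0 0 0)], sign=-1
Σ_t [0,0]: t=0:+1/10080 = 1/10080
(3j)²=4/55 [(1 4 5; -1 -3 4)], sign=-1
⇒ 4πI² = 12/11
I = (+1)√(12/11/(4π)) = 0.29463840

0.294638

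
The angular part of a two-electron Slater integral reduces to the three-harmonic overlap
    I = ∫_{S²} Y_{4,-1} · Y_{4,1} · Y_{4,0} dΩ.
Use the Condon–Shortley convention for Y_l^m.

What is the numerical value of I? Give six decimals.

Checks pass: Σm=0; 12 even; l₃=4∈[0,8].
(2·4+1)(2·4+1)(2·4+1) = 729
Δ: 4! 4! 4! / 13! → 1/450450
sum: t=0:+1/13824 t=1:−1/216 t=2:+1/64 t=3:−1/216 t=4:+1/13824 = 5/768
3j²(4 4 4; 0 0 0) = Δ·Π!·Σ² = 18/1001  (sign +1)
sum: t=1:−1/3456 t=2:+1/144 t=3:−1/96 t=4:+1/864 = -1/384
3j²(4 4 4; -1 1 0) = Δ·Π!·Σ² = 9/2002  (sign -1)
combine: 4πI² = 729·18/1001·9/2002 = 59049/1002001
take √, sign -1: I = -0.06848055

-0.068481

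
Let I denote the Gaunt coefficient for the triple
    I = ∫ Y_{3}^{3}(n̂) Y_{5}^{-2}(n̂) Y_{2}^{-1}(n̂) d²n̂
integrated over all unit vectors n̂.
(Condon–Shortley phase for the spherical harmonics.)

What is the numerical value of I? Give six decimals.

0.063396

Rules hold: Σm=0, L=10 even, 2≤2≤8.
N = 7·11·5 = 385
Δ = 6!·0!·4!/11! = 1/2310
Racah Σ t=3..3: t=3:−1/144 = -1/144
⇒ 3j(3 5 2; 0 0 0)² = 10/231, sgn -1
Racah Σ t=0..0: t=0:+1/4320 = 1/4320
⇒ 3j(3 5 2; 3 -2 -1)² = 1/330, sgn -1
4πI² = N·(3j₀)²·(3jₘ)² = 5/99
I = +1·√(0.0505051/4π) = 0.06339609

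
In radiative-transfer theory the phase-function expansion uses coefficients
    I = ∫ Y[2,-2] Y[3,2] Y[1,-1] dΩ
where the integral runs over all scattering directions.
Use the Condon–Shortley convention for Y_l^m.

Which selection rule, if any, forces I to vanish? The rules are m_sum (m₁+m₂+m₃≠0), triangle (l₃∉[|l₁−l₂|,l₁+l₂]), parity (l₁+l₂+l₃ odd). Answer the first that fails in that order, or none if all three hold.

m_sum

Σmᵢ = -1  ✗
l₃∈[|l₁−l₂|,l₁+l₂]=[1,5], have l₃=1
Σlᵢ = 6 ⇒ even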